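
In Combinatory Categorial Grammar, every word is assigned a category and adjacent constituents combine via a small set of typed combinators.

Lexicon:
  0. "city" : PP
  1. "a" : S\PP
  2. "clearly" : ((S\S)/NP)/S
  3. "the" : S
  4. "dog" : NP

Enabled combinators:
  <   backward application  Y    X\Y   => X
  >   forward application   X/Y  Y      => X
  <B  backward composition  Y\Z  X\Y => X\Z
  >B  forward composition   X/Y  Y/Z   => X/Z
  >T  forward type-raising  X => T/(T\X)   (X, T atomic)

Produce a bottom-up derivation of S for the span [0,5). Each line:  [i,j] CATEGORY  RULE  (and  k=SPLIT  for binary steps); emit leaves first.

[0,1] PP  lex  "city"
[1,2] S\PP  lex  "a"
[2,3] ((S\S)/NP)/S  lex  "clearly"
[3,4] S  lex  "the"
[2,4] (S\S)/NP  >  k=3
[4,5] NP  lex  "dog"
[2,5] S\S  >  k=4
[1,5] S\PP  <B  k=2
[0,5] S  <  k=1

[0,5] S   <
  [0,1] "city" : PP
  [1,5] S\PP   <B
    [1,2] "a" : S\PP
    [2,5] S\S   >
      [2,4] (S\S)/NP   >
        [2,3] "clearly" : ((S\S)/NP)/S
        [3,4] "the" : S
      [4,5] "dog" : NP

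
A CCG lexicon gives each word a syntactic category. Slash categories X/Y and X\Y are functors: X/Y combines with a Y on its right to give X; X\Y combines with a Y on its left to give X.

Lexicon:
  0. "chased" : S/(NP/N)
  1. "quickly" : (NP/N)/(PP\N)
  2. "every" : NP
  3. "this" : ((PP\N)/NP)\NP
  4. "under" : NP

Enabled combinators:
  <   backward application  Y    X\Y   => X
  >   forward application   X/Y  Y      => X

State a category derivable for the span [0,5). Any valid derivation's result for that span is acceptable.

S

[0,5] S   >
  [0,1] "chased" : S/(NP/N)
  [1,5] NP/N   >
    [1,2] "quickly" : (NP/N)/(PP\N)
    [2,5] PP\N   >
      [2,4] (PP\N)/NP   <
        [2,3] "every" : NP
        [3,4] "this" : ((PP\N)/NP)\NP
      [4,5] "under" : NP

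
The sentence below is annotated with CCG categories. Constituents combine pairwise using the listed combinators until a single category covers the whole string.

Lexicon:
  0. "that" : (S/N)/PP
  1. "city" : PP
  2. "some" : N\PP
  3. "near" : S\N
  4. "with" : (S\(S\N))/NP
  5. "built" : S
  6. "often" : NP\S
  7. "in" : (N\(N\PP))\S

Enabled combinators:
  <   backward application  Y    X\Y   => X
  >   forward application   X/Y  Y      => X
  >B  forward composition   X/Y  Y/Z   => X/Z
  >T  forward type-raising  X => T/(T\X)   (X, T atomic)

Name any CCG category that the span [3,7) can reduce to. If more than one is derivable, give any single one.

[0,8] S   >
  [0,2] S/N   >
    [0,1] "that" : (S/N)/PP
    [1,2] "city" : PP
  [2,8] N   <
    [2,3] "some" : N\PP
    [3,8] N\(N\PP)   <
      [3,7] S   <
        [3,4] "near" : S\N
        [4,7] S\(S\N)   >
          [4,5] "with" : (S\(S\N))/NP
          [5,7] NP   >
            [5,6] NP/(NP\S)   >T
              [5,6] "built" : S
            [6,7] "often" : NP\S
      [7,8] "in" : (N\(N\PP))\S

S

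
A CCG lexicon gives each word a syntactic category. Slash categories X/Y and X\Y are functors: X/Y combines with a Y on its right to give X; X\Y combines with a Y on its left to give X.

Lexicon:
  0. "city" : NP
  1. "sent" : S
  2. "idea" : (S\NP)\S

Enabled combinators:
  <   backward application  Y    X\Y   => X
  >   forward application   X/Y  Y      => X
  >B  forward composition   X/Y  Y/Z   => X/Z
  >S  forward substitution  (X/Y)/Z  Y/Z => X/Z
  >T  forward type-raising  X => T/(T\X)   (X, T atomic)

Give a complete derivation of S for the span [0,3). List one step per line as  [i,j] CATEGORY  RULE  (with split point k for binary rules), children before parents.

[0,1] NP  lex  "city"
[1,2] S  lex  "sent"
[2,3] (S\NP)\S  lex  "idea"
[1,3] S\NP  <  k=2
[0,3] S  <  k=1

[0,3] S   <
  [0,1] "city" : NP
  [1,3] S\NP   <
    [1,2] "sent" : S
    [2,3] "idea" : (S\NP)\S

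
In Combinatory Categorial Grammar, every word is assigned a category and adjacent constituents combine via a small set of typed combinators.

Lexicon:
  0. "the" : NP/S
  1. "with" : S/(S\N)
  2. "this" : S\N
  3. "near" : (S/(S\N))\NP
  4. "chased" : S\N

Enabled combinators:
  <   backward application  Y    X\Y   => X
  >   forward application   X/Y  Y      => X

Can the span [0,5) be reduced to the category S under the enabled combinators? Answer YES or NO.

[0,5] S   >
  [0,4] S/(S\N)   <
    [0,3] NP   >
      [0,1] "the" : NP/S
      [1,3] S   >
        [1,2] "with" : S/(S\N)
        [2,3] "this" : S\N
    [3,4] "near" : (S/(S\N))\NP
  [4,5] "chased" : S\N

YES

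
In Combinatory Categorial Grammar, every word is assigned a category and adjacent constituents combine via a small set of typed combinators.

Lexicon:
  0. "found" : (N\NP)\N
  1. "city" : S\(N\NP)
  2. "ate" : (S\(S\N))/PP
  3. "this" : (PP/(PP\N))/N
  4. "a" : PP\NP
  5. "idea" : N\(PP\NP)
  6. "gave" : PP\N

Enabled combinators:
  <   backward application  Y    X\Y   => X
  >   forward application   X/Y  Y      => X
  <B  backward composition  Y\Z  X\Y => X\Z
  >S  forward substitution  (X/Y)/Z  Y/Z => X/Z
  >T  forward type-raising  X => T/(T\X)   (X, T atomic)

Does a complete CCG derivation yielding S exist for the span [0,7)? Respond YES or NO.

[0,7] S   <
  [0,2] S\N   <B
    [0,1] "found" : (N\NP)\N
    [1,2] "city" : S\(N\NP)
  [2,7] S\(S\N)   >
    [2,3] "ate" : (S\(S\N))/PP
    [3,7] PP   >
      [3,6] PP/(PP\N)   >
        [3,4] "this" : (PP/(PP\N))/N
        [4,6] N   <
          [4,5] "a" : PP\NP
          [5,6] "idea" : N\(PP\NP)
      [6,7] "gave" : PP\N

YES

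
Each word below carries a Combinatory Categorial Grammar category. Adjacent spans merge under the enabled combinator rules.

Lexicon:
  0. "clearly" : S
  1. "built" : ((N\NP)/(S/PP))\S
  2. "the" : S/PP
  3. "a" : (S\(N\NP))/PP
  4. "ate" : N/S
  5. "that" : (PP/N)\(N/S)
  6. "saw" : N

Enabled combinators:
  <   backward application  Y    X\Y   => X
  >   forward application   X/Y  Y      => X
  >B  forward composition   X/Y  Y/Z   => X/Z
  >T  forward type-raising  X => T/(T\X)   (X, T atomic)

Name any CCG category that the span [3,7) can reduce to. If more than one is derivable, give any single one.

[0,7] S   <
  [0,3] N\NP   >
    [0,2] (N\NP)/(S/PP)   <
      [0,1] "clearly" : S
      [1,2] "built" : ((N\NP)/(S/PP))\S
    [2,3] "the" : S/PP
  [3,7] S\(N\NP)   >
    [3,4] "a" : (S\(N\NP))/PP
    [4,7] PP   >
      [4,6] PP/N   <
        [4,5] "ate" : N/S
        [5,6] "that" : (PP/N)\(N/S)
      [6,7] "saw" : N

S\(N\NP)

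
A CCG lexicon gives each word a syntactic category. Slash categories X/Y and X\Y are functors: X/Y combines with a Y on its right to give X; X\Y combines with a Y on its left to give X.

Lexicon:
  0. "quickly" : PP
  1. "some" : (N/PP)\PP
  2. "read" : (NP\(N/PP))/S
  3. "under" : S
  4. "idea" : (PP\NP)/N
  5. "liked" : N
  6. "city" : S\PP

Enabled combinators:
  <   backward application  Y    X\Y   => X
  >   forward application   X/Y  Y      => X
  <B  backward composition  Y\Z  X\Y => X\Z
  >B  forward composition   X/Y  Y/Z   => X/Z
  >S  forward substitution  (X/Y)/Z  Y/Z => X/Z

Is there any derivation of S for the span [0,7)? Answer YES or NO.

YES

[0,7] S   <
  [0,4] NP   <
    [0,2] N/PP   <
      [0,1] "quickly" : PP
      [1,2] "some" : (N/PP)\PP
    [2,4] NP\(N/PP)   >
      [2,3] "read" : (NP\(N/PP))/S
      [3,4] "under" : S
  [4,7] S\NP   <B
    [4,6] PP\NP   >
      [4,5] "idea" : (PP\NP)/N
      [5,6] "liked" : N
    [6,7] "city" : S\PP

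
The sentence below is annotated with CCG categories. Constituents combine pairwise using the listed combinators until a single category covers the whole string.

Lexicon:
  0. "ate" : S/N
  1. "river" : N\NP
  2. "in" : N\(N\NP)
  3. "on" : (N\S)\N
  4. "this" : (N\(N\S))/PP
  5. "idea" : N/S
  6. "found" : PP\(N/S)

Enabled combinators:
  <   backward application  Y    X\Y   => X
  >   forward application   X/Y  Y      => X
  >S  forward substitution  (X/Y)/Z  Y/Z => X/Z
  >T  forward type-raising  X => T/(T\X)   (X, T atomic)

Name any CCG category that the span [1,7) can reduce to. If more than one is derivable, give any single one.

N

[0,7] S   >
  [0,1] "ate" : S/N
  [1,7] N   <
    [1,4] N\S   <
      [1,3] N   <
        [1,2] "river" : N\NP
        [2,3] "in" : N\(N\NP)
      [3,4] "on" : (N\S)\N
    [4,7] N\(N\S)   >
      [4,5] "this" : (N\(N\S))/PP
      [5,7] PP   <
        [5,6] "idea" : N/S
        [6,7] "found" : PP\(N/S)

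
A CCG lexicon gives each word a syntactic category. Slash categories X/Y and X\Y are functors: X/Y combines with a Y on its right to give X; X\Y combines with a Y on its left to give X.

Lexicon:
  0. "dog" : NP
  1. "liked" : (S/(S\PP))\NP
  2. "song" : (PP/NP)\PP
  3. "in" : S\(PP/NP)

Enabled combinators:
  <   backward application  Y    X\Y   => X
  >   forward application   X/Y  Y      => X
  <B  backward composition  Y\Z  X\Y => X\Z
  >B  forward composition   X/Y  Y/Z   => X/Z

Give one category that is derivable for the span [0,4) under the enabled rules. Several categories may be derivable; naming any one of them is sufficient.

[0,4] S   >
  [0,2] S/(S\PP)   <
    [0,1] "dog" : NP
    [1,2] "liked" : (S/(S\PP))\NP
  [2,4] S\PP   <B
    [2,3] "song" : (PP/NP)\PP
    [3,4] "in" : S\(PP/NP)

S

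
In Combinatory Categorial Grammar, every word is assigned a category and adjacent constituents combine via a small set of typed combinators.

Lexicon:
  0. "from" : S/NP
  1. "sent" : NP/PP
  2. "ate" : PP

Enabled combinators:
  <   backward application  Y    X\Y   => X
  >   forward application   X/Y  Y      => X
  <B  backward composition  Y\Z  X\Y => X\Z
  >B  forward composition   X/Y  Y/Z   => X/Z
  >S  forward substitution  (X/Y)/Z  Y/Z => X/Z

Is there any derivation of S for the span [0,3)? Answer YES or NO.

YES

[0,3] S   >
  [0,1] "from" : S/NP
  [1,3] NP   >
    [1,2] "sent" : NP/PP
    [2,3] "ate" : PP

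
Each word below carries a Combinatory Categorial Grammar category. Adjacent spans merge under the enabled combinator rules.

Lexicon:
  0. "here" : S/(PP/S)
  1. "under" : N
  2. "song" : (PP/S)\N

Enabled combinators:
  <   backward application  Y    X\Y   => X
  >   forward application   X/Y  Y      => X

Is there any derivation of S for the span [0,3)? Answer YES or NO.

[0,3] S   >
  [0,1] "here" : S/(PP/S)
  [1,3] PP/S   <
    [1,2] "under" : N
    [2,3] "song" : (PP/S)\N

YES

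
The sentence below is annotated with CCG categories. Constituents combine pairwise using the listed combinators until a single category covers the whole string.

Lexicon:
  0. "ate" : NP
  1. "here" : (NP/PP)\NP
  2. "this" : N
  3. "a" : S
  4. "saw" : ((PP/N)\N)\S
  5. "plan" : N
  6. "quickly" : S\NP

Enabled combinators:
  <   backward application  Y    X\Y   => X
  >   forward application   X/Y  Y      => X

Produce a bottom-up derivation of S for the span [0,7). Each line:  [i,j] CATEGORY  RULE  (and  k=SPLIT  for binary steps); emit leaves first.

[0,1] NP  lex  "ate"
[1,2] (NP/PP)\NP  lex  "here"
[0,2] NP/PP  <  k=1
[2,3] N  lex  "this"
[3,4] S  lex  "a"
[4,5] ((PP/N)\N)\S  lex  "saw"
[3,5] (PP/N)\N  <  k=4
[2,5] PP/N  <  k=3
[5,6] N  lex  "plan"
[2,6] PP  >  k=5
[0,6] NP  >  k=2
[6,7] S\NP  lex  "quickly"
[0,7] S  <  k=6

[0,7] S   <
  [0,6] NP   >
    [0,2] NP/PP   <
      [0,1] "ate" : NP
      [1,2] "here" : (NP/PP)\NP
    [2,6] PP   >
      [2,5] PP/N   <
        [2,3] "this" : N
        [3,5] (PP/N)\N   <
          [3,4] "a" : S
          [4,5] "saw" : ((PP/N)\N)\S
      [5,6] "plan" : N
  [6,7] "quickly" : S\NP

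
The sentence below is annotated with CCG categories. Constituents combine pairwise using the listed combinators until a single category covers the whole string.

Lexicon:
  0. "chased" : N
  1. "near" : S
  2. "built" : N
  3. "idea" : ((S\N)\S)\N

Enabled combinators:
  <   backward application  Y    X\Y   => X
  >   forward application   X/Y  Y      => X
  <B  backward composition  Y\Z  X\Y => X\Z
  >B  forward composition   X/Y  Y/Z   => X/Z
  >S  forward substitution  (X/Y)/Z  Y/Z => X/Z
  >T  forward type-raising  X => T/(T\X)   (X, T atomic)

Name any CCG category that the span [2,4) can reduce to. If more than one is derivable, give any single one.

(S\N)\S

[0,4] S   <
  [0,1] "chased" : N
  [1,4] S\N   <
    [1,2] "near" : S
    [2,4] (S\N)\S   <
      [2,3] "built" : N
      [3,4] "idea" : ((S\N)\S)\N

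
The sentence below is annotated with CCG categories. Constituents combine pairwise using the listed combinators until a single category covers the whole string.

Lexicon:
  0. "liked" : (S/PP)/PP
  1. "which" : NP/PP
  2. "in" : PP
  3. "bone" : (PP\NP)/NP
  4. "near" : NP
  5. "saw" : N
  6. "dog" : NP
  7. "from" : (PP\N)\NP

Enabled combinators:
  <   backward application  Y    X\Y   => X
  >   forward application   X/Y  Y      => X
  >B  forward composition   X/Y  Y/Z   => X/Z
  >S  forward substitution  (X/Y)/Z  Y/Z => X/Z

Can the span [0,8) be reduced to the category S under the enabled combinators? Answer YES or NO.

[0,8] S   >
  [0,5] S/PP   >
    [0,1] "liked" : (S/PP)/PP
    [1,5] PP   <
      [1,3] NP   >
        [1,2] "which" : NP/PP
        [2,3] "in" : PP
      [3,5] PP\NP   >
        [3,4] "bone" : (PP\NP)/NP
        [4,5] "near" : NP
  [5,8] PP   <
    [5,6] "saw" : N
    [6,8] PP\N   <
      [6,7] "dog" : NP
      [7,8] "from" : (PP\N)\NP

YES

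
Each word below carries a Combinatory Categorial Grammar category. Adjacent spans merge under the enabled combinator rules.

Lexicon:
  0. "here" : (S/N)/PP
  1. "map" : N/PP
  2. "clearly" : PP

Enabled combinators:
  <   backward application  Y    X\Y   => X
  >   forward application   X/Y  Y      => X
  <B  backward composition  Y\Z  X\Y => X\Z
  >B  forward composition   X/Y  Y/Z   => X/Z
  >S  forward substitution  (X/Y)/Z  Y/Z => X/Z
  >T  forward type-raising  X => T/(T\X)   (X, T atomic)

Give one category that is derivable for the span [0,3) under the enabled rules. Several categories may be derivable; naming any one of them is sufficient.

[0,3] S   >
  [0,2] S/PP   >S
    [0,1] "here" : (S/N)/PP
    [1,2] "map" : N/PP
  [2,3] "clearly" : PP

S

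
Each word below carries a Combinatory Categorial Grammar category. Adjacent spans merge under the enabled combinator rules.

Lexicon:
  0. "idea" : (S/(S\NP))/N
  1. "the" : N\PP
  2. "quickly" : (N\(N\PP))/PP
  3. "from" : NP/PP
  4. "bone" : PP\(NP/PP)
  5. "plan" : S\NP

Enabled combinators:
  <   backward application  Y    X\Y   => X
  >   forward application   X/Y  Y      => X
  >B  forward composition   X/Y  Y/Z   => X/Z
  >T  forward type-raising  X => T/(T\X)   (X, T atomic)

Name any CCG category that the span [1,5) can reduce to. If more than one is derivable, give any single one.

[0,6] S   >
  [0,5] S/(S\NP)   >
    [0,1] "idea" : (S/(S\NP))/N
    [1,5] N   <
      [1,2] "the" : N\PP
      [2,5] N\(N\PP)   >
        [2,3] "quickly" : (N\(N\PP))/PP
        [3,5] PP   <
          [3,4] "from" : NP/PP
          [4,5] "bone" : PP\(NP/PP)
  [5,6] "plan" : S\NP

N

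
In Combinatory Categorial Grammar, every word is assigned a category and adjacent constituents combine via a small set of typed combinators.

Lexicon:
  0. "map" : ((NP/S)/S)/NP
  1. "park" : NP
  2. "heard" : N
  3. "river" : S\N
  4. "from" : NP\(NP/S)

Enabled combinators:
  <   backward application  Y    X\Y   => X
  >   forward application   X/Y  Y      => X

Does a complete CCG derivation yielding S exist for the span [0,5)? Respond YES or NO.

((NP/S)/S)/NP NP N S\N NP\(NP/S)
CKY chart[0,5] = {NP}; S ∉ chart

NO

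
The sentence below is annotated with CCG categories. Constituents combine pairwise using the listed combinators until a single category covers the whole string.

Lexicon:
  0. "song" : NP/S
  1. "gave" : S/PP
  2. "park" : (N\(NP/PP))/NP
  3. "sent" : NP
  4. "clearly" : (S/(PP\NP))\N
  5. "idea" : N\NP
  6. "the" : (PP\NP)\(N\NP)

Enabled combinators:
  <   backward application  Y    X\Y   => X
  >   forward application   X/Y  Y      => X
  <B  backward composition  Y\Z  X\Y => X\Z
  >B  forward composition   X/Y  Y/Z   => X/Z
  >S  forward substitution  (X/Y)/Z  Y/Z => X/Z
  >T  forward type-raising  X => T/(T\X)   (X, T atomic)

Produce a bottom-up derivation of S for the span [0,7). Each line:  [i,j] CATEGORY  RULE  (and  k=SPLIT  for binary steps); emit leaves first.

[0,1] NP/S  lex  "song"
[1,2] S/PP  lex  "gave"
[0,2] NP/PP  >B  k=1
[2,3] (N\(NP/PP))/NP  lex  "park"
[3,4] NP  lex  "sent"
[2,4] N\(NP/PP)  >  k=3
[0,4] N  <  k=2
[4,5] (S/(PP\NP))\N  lex  "clearly"
[0,5] S/(PP\NP)  <  k=4
[5,6] N\NP  lex  "idea"
[6,7] (PP\NP)\(N\NP)  lex  "the"
[5,7] PP\NP  <  k=6
[0,7] S  >  k=5

[0,7] S   >
  [0,5] S/(PP\NP)   <
    [0,4] N   <
      [0,2] NP/PP   >B
        [0,1] "song" : NP/S
        [1,2] "gave" : S/PP
      [2,4] N\(NP/PP)   >
        [2,3] "park" : (N\(NP/PP))/NP
        [3,4] "sent" : NP
    [4,5] "clearly" : (S/(PP\NP))\N
  [5,7] PP\NP   <
    [5,6] "idea" : N\NP
    [6,7] "the" : (PP\NP)\(N\NP)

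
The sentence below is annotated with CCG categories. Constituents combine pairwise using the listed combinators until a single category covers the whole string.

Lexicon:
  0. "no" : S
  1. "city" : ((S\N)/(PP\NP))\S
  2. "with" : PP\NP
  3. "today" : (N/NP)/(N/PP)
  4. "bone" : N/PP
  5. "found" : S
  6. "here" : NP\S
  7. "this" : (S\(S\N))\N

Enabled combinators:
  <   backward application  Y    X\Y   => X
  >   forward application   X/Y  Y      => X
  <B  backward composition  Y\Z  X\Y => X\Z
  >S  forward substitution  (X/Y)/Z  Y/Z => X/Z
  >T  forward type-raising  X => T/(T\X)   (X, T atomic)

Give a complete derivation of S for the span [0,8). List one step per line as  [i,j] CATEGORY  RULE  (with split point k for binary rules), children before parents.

[0,1] S  lex  "no"
[1,2] ((S\N)/(PP\NP))\S  lex  "city"
[0,2] (S\N)/(PP\NP)  <  k=1
[2,3] PP\NP  lex  "with"
[0,3] S\N  >  k=2
[3,4] (N/NP)/(N/PP)  lex  "today"
[4,5] N/PP  lex  "bone"
[3,5] N/NP  >  k=4
[5,6] S  lex  "found"
[5,6] NP/(NP\S)  >T
[6,7] NP\S  lex  "here"
[5,7] NP  >  k=6
[3,7] N  >  k=5
[7,8] (S\(S\N))\N  lex  "this"
[3,8] S\(S\N)  <  k=7
[0,8] S  <  k=3

[0,8] S   <
  [0,3] S\N   >
    [0,2] (S\N)/(PP\NP)   <
      [0,1] "no" : S
      [1,2] "city" : ((S\N)/(PP\NP))\S
    [2,3] "with" : PP\NP
  [3,8] S\(S\N)   <
    [3,7] N   >
      [3,5] N/NP   >
        [3,4] "today" : (N/NP)/(N/PP)
        [4,5] "bone" : N/PP
      [5,7] NP   >
        [5,6] NP/(NP\S)   >T
          [5,6] "found" : S
        [6,7] "here" : NP\S
    [7,8] "this" : (S\(S\N))\N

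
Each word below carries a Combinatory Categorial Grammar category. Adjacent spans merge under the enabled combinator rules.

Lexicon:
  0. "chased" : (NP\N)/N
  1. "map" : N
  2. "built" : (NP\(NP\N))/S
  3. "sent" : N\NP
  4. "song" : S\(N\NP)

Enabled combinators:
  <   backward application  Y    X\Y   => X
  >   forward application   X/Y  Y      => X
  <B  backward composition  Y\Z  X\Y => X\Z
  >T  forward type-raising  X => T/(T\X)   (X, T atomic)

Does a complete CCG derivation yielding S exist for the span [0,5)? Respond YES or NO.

NO

(NP\N)/N N (NP\(NP\N))/S N\NP S\(N\NP)
CKY chart[0,5] = {N/(N\NP), NP, NP/(NP\NP), PP/(PP\NP), S/(S\NP)}; S ∉ chart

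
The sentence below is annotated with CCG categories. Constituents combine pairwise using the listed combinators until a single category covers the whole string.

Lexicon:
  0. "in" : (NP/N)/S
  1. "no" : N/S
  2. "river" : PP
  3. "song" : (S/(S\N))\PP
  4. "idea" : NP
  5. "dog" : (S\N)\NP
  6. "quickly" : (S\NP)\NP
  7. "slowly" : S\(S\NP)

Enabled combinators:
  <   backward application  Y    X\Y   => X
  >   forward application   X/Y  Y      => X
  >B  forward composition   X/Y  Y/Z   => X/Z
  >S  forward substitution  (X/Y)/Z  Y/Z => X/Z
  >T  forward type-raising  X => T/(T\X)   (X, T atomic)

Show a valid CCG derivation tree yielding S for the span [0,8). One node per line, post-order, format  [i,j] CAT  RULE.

[0,8] S   <
  [0,7] S\NP   <
    [0,6] NP   >
      [0,2] NP/S   >S
        [0,1] "in" : (NP/N)/S
        [1,2] "no" : N/S
      [2,6] S   >
        [2,4] S/(S\N)   <
          [2,3] "river" : PP
          [3,4] "song" : (S/(S\N))\PP
        [4,6] S\N   <
          [4,5] "idea" : NP
          [5,6] "dog" : (S\N)\NP
    [6,7] "quickly" : (S\NP)\NP
  [7,8] "slowly" : S\(S\NP)

[0,1] (NP/N)/S  lex  "in"
[1,2] N/S  lex  "no"
[0,2] NP/S  >S  k=1
[2,3] PP  lex  "river"
[3,4] (S/(S\N))\PP  lex  "song"
[2,4] S/(S\N)  <  k=3
[4,5] NP  lex  "idea"
[5,6] (S\N)\NP  lex  "dog"
[4,6] S\N  <  k=5
[2,6] S  >  k=4
[0,6] NP  >  k=2
[6,7] (S\NP)\NP  lex  "quickly"
[0,7] S\NP  <  k=6
[7,8] S\(S\NP)  lex  "slowly"
[0,8] S  <  k=7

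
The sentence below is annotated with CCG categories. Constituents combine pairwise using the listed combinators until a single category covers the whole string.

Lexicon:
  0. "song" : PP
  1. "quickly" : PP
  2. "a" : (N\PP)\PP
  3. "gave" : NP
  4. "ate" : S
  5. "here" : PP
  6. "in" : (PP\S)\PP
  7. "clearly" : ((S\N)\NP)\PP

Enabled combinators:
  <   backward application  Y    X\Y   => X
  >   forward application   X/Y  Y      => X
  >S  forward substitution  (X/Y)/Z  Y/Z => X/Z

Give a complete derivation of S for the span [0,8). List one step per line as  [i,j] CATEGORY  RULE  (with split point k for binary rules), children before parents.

[0,1] PP  lex  "song"
[1,2] PP  lex  "quickly"
[2,3] (N\PP)\PP  lex  "a"
[1,3] N\PP  <  k=2
[0,3] N  <  k=1
[3,4] NP  lex  "gave"
[4,5] S  lex  "ate"
[5,6] PP  lex  "here"
[6,7] (PP\S)\PP  lex  "in"
[5,7] PP\S  <  k=6
[4,7] PP  <  k=5
[7,8] ((S\N)\NP)\PP  lex  "clearly"
[4,8] (S\N)\NP  <  k=7
[3,8] S\N  <  k=4
[0,8] S  <  k=3

[0,8] S   <
  [0,3] N   <
    [0,1] "song" : PP
    [1,3] N\PP   <
      [1,2] "quickly" : PP
      [2,3] "a" : (N\PP)\PP
  [3,8] S\N   <
    [3,4] "gave" : NP
    [4,8] (S\N)\NP   <
      [4,7] PP   <
        [4,5] "ate" : S
        [5,7] PP\S   <
          [5,6] "here" : PP
          [6,7] "in" : (PP\S)\PP
      [7,8] "clearly" : ((S\N)\NP)\PP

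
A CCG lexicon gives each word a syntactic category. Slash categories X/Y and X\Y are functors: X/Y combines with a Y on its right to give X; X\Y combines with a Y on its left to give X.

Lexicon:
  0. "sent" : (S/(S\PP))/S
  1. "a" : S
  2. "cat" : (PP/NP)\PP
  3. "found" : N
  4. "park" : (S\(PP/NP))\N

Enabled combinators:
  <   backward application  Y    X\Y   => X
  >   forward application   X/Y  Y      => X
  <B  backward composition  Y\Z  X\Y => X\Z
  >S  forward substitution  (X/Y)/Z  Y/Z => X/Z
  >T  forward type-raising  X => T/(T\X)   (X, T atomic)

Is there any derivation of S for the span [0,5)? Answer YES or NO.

[0,5] S   >
  [0,2] S/(S\PP)   >
    [0,1] "sent" : (S/(S\PP))/S
    [1,2] "a" : S
  [2,5] S\PP   <B
    [2,3] "cat" : (PP/NP)\PP
    [3,5] S\(PP/NP)   <
      [3,4] "found" : N
      [4,5] "park" : (S\(PP/NP))\N

YES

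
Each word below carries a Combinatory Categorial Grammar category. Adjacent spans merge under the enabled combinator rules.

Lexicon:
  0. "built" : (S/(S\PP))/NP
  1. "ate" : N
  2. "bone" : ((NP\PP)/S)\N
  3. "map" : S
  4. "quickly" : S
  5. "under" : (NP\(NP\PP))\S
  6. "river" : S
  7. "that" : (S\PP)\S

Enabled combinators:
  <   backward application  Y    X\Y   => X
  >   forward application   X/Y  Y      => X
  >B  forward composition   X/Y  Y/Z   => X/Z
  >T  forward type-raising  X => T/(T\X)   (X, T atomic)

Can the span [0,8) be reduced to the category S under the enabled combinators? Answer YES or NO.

YES

[0,8] S   >
  [0,6] S/(S\PP)   >
    [0,1] "built" : (S/(S\PP))/NP
    [1,6] NP   <
      [1,4] NP\PP   >
        [1,3] (NP\PP)/S   <
          [1,2] "ate" : N
          [2,3] "bone" : ((NP\PP)/S)\N
        [3,4] "map" : S
      [4,6] NP\(NP\PP)   <
        [4,5] "quickly" : S
        [5,6] "under" : (NP\(NP\PP))\S
  [6,8] S\PP   <
    [6,7] "river" : S
    [7,8] "that" : (S\PP)\S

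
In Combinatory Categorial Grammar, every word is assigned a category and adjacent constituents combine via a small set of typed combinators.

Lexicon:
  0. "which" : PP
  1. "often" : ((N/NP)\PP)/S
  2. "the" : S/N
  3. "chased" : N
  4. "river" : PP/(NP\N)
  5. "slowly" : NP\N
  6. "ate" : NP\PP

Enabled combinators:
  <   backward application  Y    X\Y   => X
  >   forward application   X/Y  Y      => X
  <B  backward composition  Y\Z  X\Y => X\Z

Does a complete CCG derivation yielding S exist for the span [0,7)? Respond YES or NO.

PP ((N/NP)\PP)/S S/N N PP/(NP\N) NP\N NP\PP
CKY chart[0,7] = {N}; S ∉ chart

NO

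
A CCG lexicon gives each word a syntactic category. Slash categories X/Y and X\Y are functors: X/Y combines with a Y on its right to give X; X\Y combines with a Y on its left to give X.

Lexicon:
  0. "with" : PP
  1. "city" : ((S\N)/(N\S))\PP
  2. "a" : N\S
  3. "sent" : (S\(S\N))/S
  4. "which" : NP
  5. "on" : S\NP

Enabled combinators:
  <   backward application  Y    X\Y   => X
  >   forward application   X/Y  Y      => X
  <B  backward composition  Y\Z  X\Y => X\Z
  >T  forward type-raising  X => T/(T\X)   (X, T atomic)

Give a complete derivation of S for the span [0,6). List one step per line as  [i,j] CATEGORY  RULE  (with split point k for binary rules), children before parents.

[0,1] PP  lex  "with"
[1,2] ((S\N)/(N\S))\PP  lex  "city"
[0,2] (S\N)/(N\S)  <  k=1
[2,3] N\S  lex  "a"
[0,3] S\N  >  k=2
[3,4] (S\(S\N))/S  lex  "sent"
[4,5] NP  lex  "which"
[5,6] S\NP  lex  "on"
[4,6] S  <  k=5
[3,6] S\(S\N)  >  k=4
[0,6] S  <  k=3

[0,6] S   <
  [0,3] S\N   >
    [0,2] (S\N)/(N\S)   <
      [0,1] "with" : PP
      [1,2] "city" : ((S\N)/(N\S))\PP
    [2,3] "a" : N\S
  [3,6] S\(S\N)   >
    [3,4] "sent" : (S\(S\N))/S
    [4,6] S   <
      [4,5] "which" : NP
      [5,6] "on" : S\NP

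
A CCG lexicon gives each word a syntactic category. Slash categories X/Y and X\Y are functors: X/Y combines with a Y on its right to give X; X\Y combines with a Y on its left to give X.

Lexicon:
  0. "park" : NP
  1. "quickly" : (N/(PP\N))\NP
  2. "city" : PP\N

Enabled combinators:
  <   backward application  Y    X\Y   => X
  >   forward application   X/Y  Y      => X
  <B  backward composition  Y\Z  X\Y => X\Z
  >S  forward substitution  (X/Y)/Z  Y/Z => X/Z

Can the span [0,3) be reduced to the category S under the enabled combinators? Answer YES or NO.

NO

NP (N/(PP\N))\NP PP\N
CKY chart[0,3] = {N}; S ∉ chart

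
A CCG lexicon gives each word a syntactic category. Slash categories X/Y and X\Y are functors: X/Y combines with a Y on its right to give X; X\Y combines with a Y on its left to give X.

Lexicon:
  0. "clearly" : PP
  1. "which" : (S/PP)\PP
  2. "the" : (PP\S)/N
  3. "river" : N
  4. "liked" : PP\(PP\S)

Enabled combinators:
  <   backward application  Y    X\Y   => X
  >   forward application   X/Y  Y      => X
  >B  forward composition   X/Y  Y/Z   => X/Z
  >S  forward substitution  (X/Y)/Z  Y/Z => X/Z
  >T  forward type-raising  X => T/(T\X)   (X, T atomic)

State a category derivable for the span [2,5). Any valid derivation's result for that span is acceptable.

PP

[0,5] S   >
  [0,2] S/PP   <
    [0,1] "clearly" : PP
    [1,2] "which" : (S/PP)\PP
  [2,5] PP   <
    [2,4] PP\S   >
      [2,3] "the" : (PP\S)/N
      [3,4] "river" : N
    [4,5] "liked" : PP\(PP\S)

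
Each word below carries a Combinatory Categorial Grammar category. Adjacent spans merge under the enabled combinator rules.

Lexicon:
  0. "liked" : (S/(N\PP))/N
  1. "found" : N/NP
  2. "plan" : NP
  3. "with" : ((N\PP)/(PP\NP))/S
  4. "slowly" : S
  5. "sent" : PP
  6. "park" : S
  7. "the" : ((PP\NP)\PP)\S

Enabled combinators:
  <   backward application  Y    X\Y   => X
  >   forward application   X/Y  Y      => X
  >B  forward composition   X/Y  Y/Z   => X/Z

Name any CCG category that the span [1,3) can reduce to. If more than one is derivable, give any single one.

N

[0,8] S   >
  [0,3] S/(N\PP)   >
    [0,1] "liked" : (S/(N\PP))/N
    [1,3] N   >
      [1,2] "found" : N/NP
      [2,3] "plan" : NP
  [3,8] N\PP   >
    [3,5] (N\PP)/(PP\NP)   >
      [3,4] "with" : ((N\PP)/(PP\NP))/S
      [4,5] "slowly" : S
    [5,8] PP\NP   <
      [5,6] "sent" : PP
      [6,8] (PP\NP)\PP   <
        [6,7] "park" : S
        [7,8] "the" : ((PP\NP)\PP)\S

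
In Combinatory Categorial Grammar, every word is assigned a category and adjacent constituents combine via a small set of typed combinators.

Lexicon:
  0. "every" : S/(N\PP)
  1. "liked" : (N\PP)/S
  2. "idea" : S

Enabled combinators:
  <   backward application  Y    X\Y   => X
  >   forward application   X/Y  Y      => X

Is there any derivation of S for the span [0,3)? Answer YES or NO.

[0,3] S   >
  [0,1] "every" : S/(N\PP)
  [1,3] N\PP   >
    [1,2] "liked" : (N\PP)/S
    [2,3] "idea" : S

YES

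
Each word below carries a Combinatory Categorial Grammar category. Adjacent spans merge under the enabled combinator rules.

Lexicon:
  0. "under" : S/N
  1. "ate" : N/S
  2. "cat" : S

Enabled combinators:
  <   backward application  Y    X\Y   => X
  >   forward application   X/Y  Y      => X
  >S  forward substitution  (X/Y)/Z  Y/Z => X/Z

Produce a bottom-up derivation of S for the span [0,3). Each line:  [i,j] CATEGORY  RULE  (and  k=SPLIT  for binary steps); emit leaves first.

[0,3] S   >
  [0,1] "under" : S/N
  [1,3] N   >
    [1,2] "ate" : N/S
    [2,3] "cat" : S

[0,1] S/N  lex  "under"
[1,2] N/S  lex  "ate"
[2,3] S  lex  "cat"
[1,3] N  >  k=2
[0,3] S  >  k=1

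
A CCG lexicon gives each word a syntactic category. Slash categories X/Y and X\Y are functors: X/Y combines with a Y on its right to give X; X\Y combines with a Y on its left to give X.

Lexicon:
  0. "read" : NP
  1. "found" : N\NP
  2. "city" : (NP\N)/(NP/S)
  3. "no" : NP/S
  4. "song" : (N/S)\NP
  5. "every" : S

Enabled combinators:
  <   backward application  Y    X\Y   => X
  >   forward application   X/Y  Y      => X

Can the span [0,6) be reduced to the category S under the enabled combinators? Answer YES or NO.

NP N\NP (NP\N)/(NP/S) NP/S (N/S)\NP S
CKY chart[0,6] = {N}; S ∉ chart

NO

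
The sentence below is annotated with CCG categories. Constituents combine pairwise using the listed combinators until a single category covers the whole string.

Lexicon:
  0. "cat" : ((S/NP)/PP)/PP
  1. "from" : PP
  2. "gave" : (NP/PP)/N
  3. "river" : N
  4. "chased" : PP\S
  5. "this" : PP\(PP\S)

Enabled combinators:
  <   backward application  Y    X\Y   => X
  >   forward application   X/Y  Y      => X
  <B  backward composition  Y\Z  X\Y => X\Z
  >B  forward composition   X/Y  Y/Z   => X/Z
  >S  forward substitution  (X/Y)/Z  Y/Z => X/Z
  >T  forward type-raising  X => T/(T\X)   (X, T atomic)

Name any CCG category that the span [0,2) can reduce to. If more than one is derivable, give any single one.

[0,6] S   >
  [0,4] S/PP   >S
    [0,2] (S/NP)/PP   >
      [0,1] "cat" : ((S/NP)/PP)/PP
      [1,2] "from" : PP
    [2,4] NP/PP   >
      [2,3] "gave" : (NP/PP)/N
      [3,4] "river" : N
  [4,6] PP   <
    [4,5] "chased" : PP\S
    [5,6] "this" : PP\(PP\S)

(S/NP)/PP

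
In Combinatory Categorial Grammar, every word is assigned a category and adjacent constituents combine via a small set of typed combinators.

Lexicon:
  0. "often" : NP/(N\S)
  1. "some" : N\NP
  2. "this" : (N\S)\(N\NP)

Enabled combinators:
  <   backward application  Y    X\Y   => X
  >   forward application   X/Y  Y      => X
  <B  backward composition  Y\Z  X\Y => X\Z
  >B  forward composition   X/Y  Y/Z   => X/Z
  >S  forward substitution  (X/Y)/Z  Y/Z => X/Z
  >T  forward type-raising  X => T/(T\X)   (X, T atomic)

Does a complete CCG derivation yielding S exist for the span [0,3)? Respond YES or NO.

NO

NP/(N\S) N\NP (N\S)\(N\NP)
CKY chart[0,3] = {N/(N\NP), NP, NP/(NP\NP), PP/(PP\NP), S/(S\NP)}; S ∉ chart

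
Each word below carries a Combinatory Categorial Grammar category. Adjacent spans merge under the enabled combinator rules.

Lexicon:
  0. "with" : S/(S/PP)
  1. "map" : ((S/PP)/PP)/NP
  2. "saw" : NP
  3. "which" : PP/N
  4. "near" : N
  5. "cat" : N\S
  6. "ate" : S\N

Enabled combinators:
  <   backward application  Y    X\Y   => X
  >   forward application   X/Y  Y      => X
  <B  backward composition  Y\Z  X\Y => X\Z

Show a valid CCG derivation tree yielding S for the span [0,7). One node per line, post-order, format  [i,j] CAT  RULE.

[0,1] S/(S/PP)  lex  "with"
[1,2] ((S/PP)/PP)/NP  lex  "map"
[2,3] NP  lex  "saw"
[1,3] (S/PP)/PP  >  k=2
[3,4] PP/N  lex  "which"
[4,5] N  lex  "near"
[3,5] PP  >  k=4
[1,5] S/PP  >  k=3
[0,5] S  >  k=1
[5,6] N\S  lex  "cat"
[0,6] N  <  k=5
[6,7] S\N  lex  "ate"
[0,7] S  <  k=6

[0,7] S   <
  [0,6] N   <
    [0,5] S   >
      [0,1] "with" : S/(S/PP)
      [1,5] S/PP   >
        [1,3] (S/PP)/PP   >
          [1,2] "map" : ((S/PP)/PP)/NP
          [2,3] "saw" : NP
        [3,5] PP   >
          [3,4] "which" : PP/N
          [4,5] "near" : N
    [5,6] "cat" : N\S
  [6,7] "ate" : S\N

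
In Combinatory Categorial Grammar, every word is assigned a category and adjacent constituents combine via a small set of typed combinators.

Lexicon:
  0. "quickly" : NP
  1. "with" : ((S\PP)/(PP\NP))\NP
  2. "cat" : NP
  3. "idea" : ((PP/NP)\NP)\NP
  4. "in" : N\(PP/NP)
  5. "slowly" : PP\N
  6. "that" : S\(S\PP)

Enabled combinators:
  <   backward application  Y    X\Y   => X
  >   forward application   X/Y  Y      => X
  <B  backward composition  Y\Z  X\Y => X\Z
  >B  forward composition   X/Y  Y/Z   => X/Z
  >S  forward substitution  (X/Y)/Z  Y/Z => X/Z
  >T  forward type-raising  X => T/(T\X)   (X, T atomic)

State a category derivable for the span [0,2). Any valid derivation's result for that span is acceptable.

[0,7] S   <
  [0,6] S\PP   >
    [0,2] (S\PP)/(PP\NP)   <
      [0,1] "quickly" : NP
      [1,2] "with" : ((S\PP)/(PP\NP))\NP
    [2,6] PP\NP   <B
      [2,5] N\NP   <B
        [2,4] (PP/NP)\NP   <
          [2,3] "cat" : NP
          [3,4] "idea" : ((PP/NP)\NP)\NP
        [4,5] "in" : N\(PP/NP)
      [5,6] "slowly" : PP\N
  [6,7] "that" : S\(S\PP)

(S\PP)/(PP\NP)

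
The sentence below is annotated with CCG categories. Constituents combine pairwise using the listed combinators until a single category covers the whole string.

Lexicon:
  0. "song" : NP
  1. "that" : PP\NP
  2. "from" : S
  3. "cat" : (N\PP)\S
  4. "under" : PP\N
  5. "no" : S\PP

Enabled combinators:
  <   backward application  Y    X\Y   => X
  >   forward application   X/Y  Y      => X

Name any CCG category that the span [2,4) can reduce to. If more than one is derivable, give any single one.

N\PP

[0,6] S   <
  [0,5] PP   <
    [0,4] N   <
      [0,2] PP   <
        [0,1] "song" : NP
        [1,2] "that" : PP\NP
      [2,4] N\PP   <
        [2,3] "from" : S
        [3,4] "cat" : (N\PP)\S
    [4,5] "under" : PP\N
  [5,6] "no" : S\PP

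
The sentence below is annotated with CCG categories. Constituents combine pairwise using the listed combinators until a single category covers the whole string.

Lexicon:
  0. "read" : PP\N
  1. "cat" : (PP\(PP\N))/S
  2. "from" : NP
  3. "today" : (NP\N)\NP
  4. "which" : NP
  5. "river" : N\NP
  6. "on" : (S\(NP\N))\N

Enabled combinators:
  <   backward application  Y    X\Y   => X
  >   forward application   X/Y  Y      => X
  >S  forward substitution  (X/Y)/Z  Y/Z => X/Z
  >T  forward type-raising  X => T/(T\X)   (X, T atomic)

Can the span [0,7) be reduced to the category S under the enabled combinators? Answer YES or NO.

NO

PP\N (PP\(PP\N))/S NP (NP\N)\NP NP N\NP (S\(NP\N))\N
CKY chart[0,7] = {N/(N\PP), NP/(NP\PP), PP, PP/(PP\PP), S/(S\PP)}; S ∉ chart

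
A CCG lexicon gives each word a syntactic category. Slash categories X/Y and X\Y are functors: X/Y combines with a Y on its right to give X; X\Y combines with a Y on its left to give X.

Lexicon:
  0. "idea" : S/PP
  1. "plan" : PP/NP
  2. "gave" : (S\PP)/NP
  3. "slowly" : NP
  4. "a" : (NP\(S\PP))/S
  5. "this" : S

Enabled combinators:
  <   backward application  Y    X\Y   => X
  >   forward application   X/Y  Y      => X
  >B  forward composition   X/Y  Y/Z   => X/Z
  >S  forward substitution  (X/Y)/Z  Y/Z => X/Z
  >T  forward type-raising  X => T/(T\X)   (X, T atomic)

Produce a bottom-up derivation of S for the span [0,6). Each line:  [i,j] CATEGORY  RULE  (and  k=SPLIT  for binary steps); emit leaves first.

[0,6] S   >
  [0,2] S/NP   >B
    [0,1] "idea" : S/PP
    [1,2] "plan" : PP/NP
  [2,6] NP   <
    [2,4] S\PP   >
      [2,3] "gave" : (S\PP)/NP
      [3,4] "slowly" : NP
    [4,6] NP\(S\PP)   >
      [4,5] "a" : (NP\(S\PP))/S
      [5,6] "this" : S

[0,1] S/PP  lex  "idea"
[1,2] PP/NP  lex  "plan"
[0,2] S/NP  >B  k=1
[2,3] (S\PP)/NP  lex  "gave"
[3,4] NP  lex  "slowly"
[2,4] S\PP  >  k=3
[4,5] (NP\(S\PP))/S  lex  "a"
[5,6] S  lex  "this"
[4,6] NP\(S\PP)  >  k=5
[2,6] NP  <  k=4
[0,6] S  >  k=2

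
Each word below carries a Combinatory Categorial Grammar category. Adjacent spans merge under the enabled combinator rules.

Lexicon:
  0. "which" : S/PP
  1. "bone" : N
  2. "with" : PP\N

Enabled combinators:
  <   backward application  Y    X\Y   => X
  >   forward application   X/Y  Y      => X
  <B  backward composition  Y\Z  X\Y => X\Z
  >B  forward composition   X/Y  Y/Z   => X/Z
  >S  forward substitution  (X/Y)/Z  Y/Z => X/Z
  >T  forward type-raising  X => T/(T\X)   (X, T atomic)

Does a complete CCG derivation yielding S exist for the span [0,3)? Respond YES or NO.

[0,3] S   >
  [0,1] "which" : S/PP
  [1,3] PP   >
    [1,2] PP/(PP\N)   >T
      [1,2] "bone" : N
    [2,3] "with" : PP\N

YES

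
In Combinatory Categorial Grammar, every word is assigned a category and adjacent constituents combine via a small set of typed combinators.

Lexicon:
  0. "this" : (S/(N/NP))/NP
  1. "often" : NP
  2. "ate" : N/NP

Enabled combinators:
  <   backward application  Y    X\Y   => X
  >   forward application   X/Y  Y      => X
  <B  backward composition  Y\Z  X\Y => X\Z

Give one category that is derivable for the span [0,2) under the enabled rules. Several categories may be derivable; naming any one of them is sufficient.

[0,3] S   >
  [0,2] S/(N/NP)   >
    [0,1] "this" : (S/(N/NP))/NP
    [1,2] "often" : NP
  [2,3] "ate" : N/NP

S/(N/NP)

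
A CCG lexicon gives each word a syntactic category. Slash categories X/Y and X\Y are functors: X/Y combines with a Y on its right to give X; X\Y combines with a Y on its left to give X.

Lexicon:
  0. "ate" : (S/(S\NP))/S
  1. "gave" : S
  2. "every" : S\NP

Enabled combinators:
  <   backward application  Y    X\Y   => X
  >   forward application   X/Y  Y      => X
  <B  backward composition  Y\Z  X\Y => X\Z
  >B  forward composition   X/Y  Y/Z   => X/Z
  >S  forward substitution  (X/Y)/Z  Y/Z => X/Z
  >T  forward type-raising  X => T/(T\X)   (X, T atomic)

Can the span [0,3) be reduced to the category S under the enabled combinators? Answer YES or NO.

[0,3] S   >
  [0,2] S/(S\NP)   >
    [0,1] "ate" : (S/(S\NP))/S
    [1,2] "gave" : S
  [2,3] "every" : S\NP

YES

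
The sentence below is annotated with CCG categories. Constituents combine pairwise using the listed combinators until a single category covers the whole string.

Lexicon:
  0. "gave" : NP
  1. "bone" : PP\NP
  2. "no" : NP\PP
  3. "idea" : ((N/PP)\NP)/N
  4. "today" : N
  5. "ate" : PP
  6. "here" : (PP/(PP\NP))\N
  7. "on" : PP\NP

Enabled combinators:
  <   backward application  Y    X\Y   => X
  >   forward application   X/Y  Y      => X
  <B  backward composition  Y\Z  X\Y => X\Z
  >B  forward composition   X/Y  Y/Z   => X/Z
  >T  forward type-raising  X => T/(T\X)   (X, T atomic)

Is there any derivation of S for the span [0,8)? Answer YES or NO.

NP PP\NP NP\PP ((N/PP)\NP)/N N PP (PP/(PP\NP))\N PP\NP
CKY chart[0,8] = {N/(N\PP), NP/(NP\PP), PP, PP/(PP\PP), S/(S\PP)}; S ∉ chart

NO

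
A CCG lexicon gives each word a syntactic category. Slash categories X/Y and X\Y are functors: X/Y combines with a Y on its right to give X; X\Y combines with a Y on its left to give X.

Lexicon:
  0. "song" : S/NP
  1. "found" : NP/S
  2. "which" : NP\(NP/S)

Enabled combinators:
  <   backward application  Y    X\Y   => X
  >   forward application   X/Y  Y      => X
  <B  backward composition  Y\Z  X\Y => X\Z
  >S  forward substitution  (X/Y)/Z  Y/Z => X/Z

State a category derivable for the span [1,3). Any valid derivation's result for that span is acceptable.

NP

[0,3] S   >
  [0,1] "song" : S/NP
  [1,3] NP   <
    [1,2] "found" : NP/S
    [2,3] "which" : NP\(NP/S)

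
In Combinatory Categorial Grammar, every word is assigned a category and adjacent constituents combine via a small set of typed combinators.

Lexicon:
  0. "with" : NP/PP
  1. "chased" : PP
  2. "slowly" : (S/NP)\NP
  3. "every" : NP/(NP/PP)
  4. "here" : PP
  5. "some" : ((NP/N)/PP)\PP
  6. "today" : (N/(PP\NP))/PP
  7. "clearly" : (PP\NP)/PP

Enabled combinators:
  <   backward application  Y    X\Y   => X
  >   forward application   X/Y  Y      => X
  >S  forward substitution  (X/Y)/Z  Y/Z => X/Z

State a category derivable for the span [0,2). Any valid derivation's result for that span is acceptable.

NP

[0,8] S   >
  [0,3] S/NP   <
    [0,2] NP   >
      [0,1] "with" : NP/PP
      [1,2] "chased" : PP
    [2,3] "slowly" : (S/NP)\NP
  [3,8] NP   >
    [3,4] "every" : NP/(NP/PP)
    [4,8] NP/PP   >S
      [4,6] (NP/N)/PP   <
        [4,5] "here" : PP
        [5,6] "some" : ((NP/N)/PP)\PP
      [6,8] N/PP   >S
        [6,7] "today" : (N/(PP\NP))/PP
        [7,8] "clearly" : (PP\NP)/PP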